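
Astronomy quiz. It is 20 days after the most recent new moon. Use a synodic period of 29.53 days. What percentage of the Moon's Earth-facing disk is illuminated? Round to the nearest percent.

72%

Elongation θ = 360° × 20/29.53 ≈ 243.8°.
With cos θ = (-0.441), the lit fraction is (1 − (-0.441))/2 ≈ 0.721, so 72%.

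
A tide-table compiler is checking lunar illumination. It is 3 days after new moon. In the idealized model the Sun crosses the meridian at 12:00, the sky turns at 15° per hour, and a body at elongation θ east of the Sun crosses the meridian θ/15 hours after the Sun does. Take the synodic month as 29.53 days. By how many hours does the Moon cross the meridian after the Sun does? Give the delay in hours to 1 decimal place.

Phase angle: θ = 360°·(3 d)/(29.53 d) = 36.6°.
Delay after the Sun = 36.6° / (15°/h) ≈ 2.44 h.
So the Moon crosses the meridian 2.44 h after the Sun.

2.4 h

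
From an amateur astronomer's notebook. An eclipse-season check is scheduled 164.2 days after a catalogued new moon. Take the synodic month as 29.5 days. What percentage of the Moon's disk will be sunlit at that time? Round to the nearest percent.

164.2/29.5 = 5.566 lunations, so 5 complete cycles and 16.70 d into the next.
The Moon has covered 16.70/29.5 of its cycle, so θ ≈ 360° × 16.70/29.5 = 203.8°.
cos 203.8° = (-0.915), so f = (1 − (-0.915))/2 = 0.957, so 96%.

96%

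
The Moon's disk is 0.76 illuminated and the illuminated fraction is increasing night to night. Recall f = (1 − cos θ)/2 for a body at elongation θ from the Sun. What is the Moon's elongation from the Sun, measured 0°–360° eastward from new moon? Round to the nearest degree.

Invert f = (1 − cos θ)/2 to get cos θ = 1 − 2(0.76) = -0.520, hence θ₀ = arccos -0.520 = 121.3°.
Waxing ⇒ before full, so θ = 121.3°.

121°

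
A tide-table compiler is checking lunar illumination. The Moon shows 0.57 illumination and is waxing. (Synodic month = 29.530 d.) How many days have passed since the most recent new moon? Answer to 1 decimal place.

cos θ = 1 − 2f = -0.140, giving a principal value of 98.0°.
Waxing ⇒ before full, so θ = 98.0°.
Age = 29.530 × 98.0°/360° ≈ 8.04 days.

8.0 days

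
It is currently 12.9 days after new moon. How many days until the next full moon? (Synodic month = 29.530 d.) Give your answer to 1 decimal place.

Full moon occurs at elongation 180°, i.e. at age 29.530 × 180/360 = 14.765 d.
That is 14.765 − 12.9 = 1.865 days ahead.

1.9 days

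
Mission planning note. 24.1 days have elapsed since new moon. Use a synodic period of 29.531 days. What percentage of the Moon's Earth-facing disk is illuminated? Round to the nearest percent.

30%

The Moon has covered 24.1/29.531 of its cycle, so θ ≈ 360° × 24.1/29.531 = 293.8°.
Illuminated fraction = (1 − cos 293.8°)/2 = (1 − 0.403)/2 ≈ 0.298, so 30%.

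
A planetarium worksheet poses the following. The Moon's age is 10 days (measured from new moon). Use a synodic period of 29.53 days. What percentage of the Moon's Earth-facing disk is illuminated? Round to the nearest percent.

76%

The Moon has covered 10/29.53 of its cycle, so θ ≈ 360° × 10/29.53 = 121.9°.
cos 121.9° = (-0.529), so f = (1 − (-0.529))/2 = 0.764, so 76%.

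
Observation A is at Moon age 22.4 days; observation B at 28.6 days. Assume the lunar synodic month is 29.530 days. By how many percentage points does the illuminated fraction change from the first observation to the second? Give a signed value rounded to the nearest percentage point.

-46 pp

θ₁ = 360° × 22.4/29.530 = 273.1°, f₁ = (1 − cos θ₁)/2 = 0.473.
θ₂ = 360° × 28.6/29.530 = 348.7°, f₂ = (1 − cos θ₂)/2 = 0.010.
Change = f₂ − f₁ = -0.463 → -46 percentage points.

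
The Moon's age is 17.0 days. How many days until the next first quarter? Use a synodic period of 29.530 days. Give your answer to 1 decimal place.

First quarter occurs at elongation 90°, i.e. at age 29.530 × 90/360 = 7.383 d.
Already past this cycle's first quarter; the next is at 7.383 + 29.530 = 36.913 d, so 36.913 − 17.0 = 19.913 days.

19.9 days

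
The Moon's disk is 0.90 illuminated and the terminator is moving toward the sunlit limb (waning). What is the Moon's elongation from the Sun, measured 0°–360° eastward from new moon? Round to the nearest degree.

cos θ = 1 − 2f = -0.800, giving a principal value of 143.1°.
A waning Moon lies in 180°–360°, so θ = 360° − 143.1° = 216.9°.

217°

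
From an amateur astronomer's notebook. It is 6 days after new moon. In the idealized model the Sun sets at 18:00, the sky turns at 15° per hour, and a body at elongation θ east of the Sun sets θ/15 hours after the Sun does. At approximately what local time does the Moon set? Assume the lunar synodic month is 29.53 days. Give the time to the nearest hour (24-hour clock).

23:00

The Moon has covered 6/29.53 of its cycle, so θ ≈ 360° × 6/29.53 = 73.1°.
At 15° of sky rotation per hour, 73.1° corresponds to a 4.88 h lag.
18:00 + 4.88 h ≈ 22:53 → 23:00 to the nearest hour.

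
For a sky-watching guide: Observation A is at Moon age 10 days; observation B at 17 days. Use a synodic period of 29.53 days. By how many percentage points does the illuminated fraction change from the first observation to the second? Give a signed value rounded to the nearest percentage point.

+18 pp

θ₁ = 360° × 10/29.53 = 121.9°, f₁ = (1 − cos θ₁)/2 = 0.764.
θ₂ = 360° × 17/29.53 = 207.2°, f₂ = (1 − cos θ₂)/2 = 0.945.
Change = f₂ − f₁ = +0.180 → +18 percentage points.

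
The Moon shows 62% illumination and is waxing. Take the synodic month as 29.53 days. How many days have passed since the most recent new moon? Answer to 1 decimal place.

8.5 days

cos θ = 1 − 2f = -0.240, giving a principal value of 103.9°.
The Moon is waxing (0°–180°), so θ = 103.9° directly.
At 360°/29.53 d per day, 103.9° corresponds to 8.52 days.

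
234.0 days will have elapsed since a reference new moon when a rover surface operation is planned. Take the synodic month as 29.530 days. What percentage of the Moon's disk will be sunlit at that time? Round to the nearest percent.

234.0/29.530 = 7.924 lunations, so 7 complete cycles and 27.29 d into the next.
Elongation θ = 360° × 27.29/29.530 ≈ 332.7°.
cos 332.7° = 0.889, so f = (1 − 0.889)/2 = 0.056, so 6%.

6%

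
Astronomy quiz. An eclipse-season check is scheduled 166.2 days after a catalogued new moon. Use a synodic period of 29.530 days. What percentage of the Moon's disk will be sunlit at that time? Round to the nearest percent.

85%

Reduce mod P: 166.2 − 5×29.530 = 18.55 d into the current lunation.
The Moon has covered 18.55/29.530 of its cycle, so θ ≈ 360° × 18.55/29.530 = 226.1°.
cos 226.1° = (-0.693), so f = (1 − (-0.693))/2 = 0.846, so 85%.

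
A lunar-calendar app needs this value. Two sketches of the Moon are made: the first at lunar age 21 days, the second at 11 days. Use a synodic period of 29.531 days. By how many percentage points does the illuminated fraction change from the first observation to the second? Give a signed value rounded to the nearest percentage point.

+23 percentage points

θ₁ = 360° × 21/29.531 = 256.0°, f₁ = (1 − cos θ₁)/2 = 0.621.
θ₂ = 360° × 11/29.531 = 134.1°, f₂ = (1 − cos θ₂)/2 = 0.848.
Change = f₂ − f₁ = +0.227 → +23 percentage points.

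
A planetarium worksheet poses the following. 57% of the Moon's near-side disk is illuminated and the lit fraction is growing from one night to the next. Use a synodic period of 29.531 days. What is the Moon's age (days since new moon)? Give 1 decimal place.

From f = (1 − cos θ)/2: cos θ = 1 − 2×0.57 = -0.140; arccos → 98.0°.
The Moon is waxing (0°–180°), so θ = 98.0° directly.
At 360°/29.531 d per day, 98.0° corresponds to 8.04 days.

8.0 days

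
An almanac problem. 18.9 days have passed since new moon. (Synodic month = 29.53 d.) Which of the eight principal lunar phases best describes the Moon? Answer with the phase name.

θ ≈ 360° × 18.9/29.53 = 230°, which falls in the waning gibbous sector.

waning gibbous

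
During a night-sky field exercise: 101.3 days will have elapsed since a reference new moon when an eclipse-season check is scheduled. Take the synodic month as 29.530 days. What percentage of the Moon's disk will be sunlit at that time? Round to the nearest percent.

95%

101.3 d spans 3 complete synodic months (3 × 29.530 = 88.59 d) plus 12.71 d.
Elongation θ = 360° × 12.71/29.530 ≈ 154.9°.
With cos θ = (-0.906), the lit fraction is (1 − (-0.906))/2 ≈ 0.953, so 95%.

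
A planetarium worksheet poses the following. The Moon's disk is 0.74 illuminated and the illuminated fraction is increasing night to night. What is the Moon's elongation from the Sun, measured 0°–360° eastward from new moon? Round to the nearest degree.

119°

cos θ = 1 − 2f = -0.480, giving a principal value of 118.7°.
Waxing ⇒ before full, so θ = 118.7°.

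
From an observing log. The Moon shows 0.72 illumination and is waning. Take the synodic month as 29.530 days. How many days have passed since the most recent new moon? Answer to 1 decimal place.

20.0 days

Invert f = (1 − cos θ)/2 to get cos θ = 1 − 2(0.72) = -0.440, hence θ₀ = arccos -0.440 = 116.1°.
A waning Moon lies in 180°–360°, so θ = 360° − 116.1° = 243.9°.
That fraction of the synodic month is 243.9/360 × 29.530 d ≈ 20.01 d.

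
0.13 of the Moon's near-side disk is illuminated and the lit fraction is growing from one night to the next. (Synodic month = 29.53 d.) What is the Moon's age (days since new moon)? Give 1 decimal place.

From f = (1 − cos θ)/2: cos θ = 1 − 2×0.13 = 0.740; arccos → 42.3°.
Before full moon the principal value applies: θ = 42.3°.
Age = 29.53 × 42.3°/360° ≈ 3.47 days.

3.5 days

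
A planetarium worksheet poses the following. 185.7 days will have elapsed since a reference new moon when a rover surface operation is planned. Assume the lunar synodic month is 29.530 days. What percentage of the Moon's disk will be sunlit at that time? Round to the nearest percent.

62%

185.7 d spans 6 complete synodic months (6 × 29.530 = 177.18 d) plus 8.52 d.
The Moon has covered 8.52/29.530 of its cycle, so θ ≈ 360° × 8.52/29.530 = 103.9°.
cos 103.9° = (-0.240), so f = (1 − (-0.240))/2 = 0.620, so 62%.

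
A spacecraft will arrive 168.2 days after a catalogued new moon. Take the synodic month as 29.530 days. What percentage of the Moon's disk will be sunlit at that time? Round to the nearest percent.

67%

168.2/29.530 = 5.696 lunations, so 5 complete cycles and 20.55 d into the next.
The Moon has covered 20.55/29.530 of its cycle, so θ ≈ 360° × 20.55/29.530 = 250.5°.
With cos θ = (-0.333), the lit fraction is (1 − (-0.333))/2 ≈ 0.667, so 67%.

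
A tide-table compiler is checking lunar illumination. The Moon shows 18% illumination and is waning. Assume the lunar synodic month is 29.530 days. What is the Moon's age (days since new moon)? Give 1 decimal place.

cos θ = 1 − 2f = 0.640, giving a principal value of 50.2°.
Since the Moon is past full (waning), take the reflex angle: θ = 360° − 50.2° = 309.8°.
At 360°/29.530 d per day, 309.8° corresponds to 25.41 days.

25.4 days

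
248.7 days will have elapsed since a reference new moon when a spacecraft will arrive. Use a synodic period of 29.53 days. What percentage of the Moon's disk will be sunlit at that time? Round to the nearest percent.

94%

Reduce mod P: 248.7 − 8×29.53 = 12.46 d into the current lunation.
Phase angle: θ = 360°·(12.46 d)/(29.53 d) = 151.9°.
With cos θ = (-0.882), the lit fraction is (1 − (-0.882))/2 ≈ 0.941, so 94%.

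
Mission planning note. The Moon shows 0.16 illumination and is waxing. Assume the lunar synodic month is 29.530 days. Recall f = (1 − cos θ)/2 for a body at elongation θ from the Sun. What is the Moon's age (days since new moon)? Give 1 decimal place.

3.9 days

cos θ = 1 − 2f = 0.680, giving a principal value of 47.2°.
Before full moon the principal value applies: θ = 47.2°.
That fraction of the synodic month is 47.2/360 × 29.530 d ≈ 3.87 d.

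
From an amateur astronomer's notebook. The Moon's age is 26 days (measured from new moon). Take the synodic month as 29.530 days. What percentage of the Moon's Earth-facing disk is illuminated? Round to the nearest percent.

13%

Elongation θ = 360° × 26/29.530 ≈ 317.0°.
Illuminated fraction = (1 − cos 317.0°)/2 = (1 − 0.731)/2 ≈ 0.135, so 13%.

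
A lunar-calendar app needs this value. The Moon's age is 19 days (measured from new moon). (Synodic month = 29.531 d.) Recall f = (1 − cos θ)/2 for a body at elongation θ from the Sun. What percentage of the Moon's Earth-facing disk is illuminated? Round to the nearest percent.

81%

Elongation θ = 360° × 19/29.531 ≈ 231.6°.
With cos θ = (-0.621), the lit fraction is (1 − (-0.621))/2 ≈ 0.810, so 81%.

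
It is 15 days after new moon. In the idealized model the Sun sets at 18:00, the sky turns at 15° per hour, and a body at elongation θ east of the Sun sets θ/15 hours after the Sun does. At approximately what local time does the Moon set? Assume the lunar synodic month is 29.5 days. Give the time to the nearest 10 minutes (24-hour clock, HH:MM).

Phase angle: θ = 360°·(15 d)/(29.5 d) = 183.1°.
At 15° of sky rotation per hour, 183.1° corresponds to a 12.20 h lag.
18:00 + 12.203 h ≈ 06:12 → 06:10 to the nearest ten minutes.

06:10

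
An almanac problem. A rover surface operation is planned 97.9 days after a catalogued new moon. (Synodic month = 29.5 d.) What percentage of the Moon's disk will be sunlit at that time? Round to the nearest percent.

71%

97.9/29.5 = 3.319 lunations, so 3 complete cycles and 9.40 d into the next.
Phase angle: θ = 360°·(9.40 d)/(29.5 d) = 114.7°.
With cos θ = (-0.418), the lit fraction is (1 − (-0.418))/2 ≈ 0.709, so 71%.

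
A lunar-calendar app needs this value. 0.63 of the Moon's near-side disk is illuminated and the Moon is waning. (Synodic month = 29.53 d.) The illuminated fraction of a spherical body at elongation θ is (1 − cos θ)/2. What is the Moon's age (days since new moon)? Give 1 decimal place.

From f = (1 − cos θ)/2: cos θ = 1 − 2×0.63 = -0.260; arccos → 105.1°.
Waning ⇒ past full, so θ = 360° − 105.1° = 254.9°.
Age = 29.53 × 254.9°/360° ≈ 20.91 days.

20.9 days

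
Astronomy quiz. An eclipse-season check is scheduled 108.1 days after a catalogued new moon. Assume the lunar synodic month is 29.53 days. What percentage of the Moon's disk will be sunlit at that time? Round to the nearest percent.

77%

108.1 d spans 3 complete synodic months (3 × 29.53 = 88.59 d) plus 19.51 d.
The Moon has covered 19.51/29.53 of its cycle, so θ ≈ 360° × 19.51/29.53 = 237.8°.
With cos θ = (-0.532), the lit fraction is (1 − (-0.532))/2 ≈ 0.766, so 77%.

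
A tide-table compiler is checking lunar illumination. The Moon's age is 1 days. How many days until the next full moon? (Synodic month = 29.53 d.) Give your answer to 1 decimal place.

Full moon occurs at elongation 180°, i.e. at age 29.53 × 180/360 = 14.765 d.
So 13.765 days remain (14.765 − 1).

13.8 days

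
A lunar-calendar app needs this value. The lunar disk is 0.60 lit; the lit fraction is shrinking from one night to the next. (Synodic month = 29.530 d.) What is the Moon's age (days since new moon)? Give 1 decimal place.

21.2 days

Invert f = (1 − cos θ)/2 to get cos θ = 1 − 2(0.60) = -0.200, hence θ₀ = arccos -0.200 = 101.5°.
Waning ⇒ past full, so θ = 360° − 101.5° = 258.5°.
That fraction of the synodic month is 258.5/360 × 29.530 d ≈ 21.20 d.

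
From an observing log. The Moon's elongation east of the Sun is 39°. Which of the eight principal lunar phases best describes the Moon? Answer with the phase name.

The waxing crescent sector spans roughly 22°–68°; 39° falls inside it.

waxing crescent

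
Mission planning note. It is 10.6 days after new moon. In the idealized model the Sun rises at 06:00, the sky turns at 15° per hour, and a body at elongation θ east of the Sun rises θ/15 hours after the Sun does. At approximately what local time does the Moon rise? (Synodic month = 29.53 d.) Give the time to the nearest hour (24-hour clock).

15:00

The Moon has covered 10.6/29.53 of its cycle, so θ ≈ 360° × 10.6/29.53 = 129.2°.
The Moon trails the Sun by θ/15 = 129.2/15 ≈ 8.61 hours.
06:00 + 8.61 h ≈ 14:37 → 15:00 to the nearest hour.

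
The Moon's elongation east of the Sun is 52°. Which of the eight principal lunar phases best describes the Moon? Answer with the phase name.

52° lies in the waxing crescent sector of the 8-phase cycle.

waxing crescent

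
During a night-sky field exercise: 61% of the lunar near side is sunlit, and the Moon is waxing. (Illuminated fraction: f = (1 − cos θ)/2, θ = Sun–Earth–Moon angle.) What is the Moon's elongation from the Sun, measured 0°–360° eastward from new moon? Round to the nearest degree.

From f = (1 − cos θ)/2: cos θ = 1 − 2×0.61 = -0.220; arccos → 102.7°.
Waxing ⇒ before full, so θ = 102.7°.

103°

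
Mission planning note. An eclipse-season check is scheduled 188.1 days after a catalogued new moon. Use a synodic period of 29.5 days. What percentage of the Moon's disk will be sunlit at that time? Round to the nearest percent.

86%

188.1 d spans 6 complete synodic months (6 × 29.5 = 177.00 d) plus 11.10 d.
Elongation θ = 360° × 11.10/29.5 ≈ 135.5°.
With cos θ = (-0.713), the lit fraction is (1 − (-0.713))/2 ≈ 0.856, so 86%.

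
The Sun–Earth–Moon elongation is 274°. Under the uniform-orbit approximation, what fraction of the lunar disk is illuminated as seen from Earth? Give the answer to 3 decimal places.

cos 274° = 0.070, so f = (1 − 0.070)/2 = 0.465.

0.465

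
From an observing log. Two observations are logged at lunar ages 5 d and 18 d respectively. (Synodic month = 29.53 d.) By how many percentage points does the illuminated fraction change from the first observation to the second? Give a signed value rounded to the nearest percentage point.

+63 pp

First observation: θ = 360°·5/29.53 = 61.0°, so f = 0.257.
Second observation: θ = 219.4°, f = 0.886.
Δf = 0.886 − 0.257 = +0.629, i.e. +63 pp.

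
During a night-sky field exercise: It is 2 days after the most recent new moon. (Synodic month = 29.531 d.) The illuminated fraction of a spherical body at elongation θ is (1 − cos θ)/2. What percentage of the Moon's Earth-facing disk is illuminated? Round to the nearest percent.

4%

Elongation θ = 360° × 2/29.531 ≈ 24.4°.
cos 24.4° = 0.911, so f = (1 − 0.911)/2 = 0.045, so 4%.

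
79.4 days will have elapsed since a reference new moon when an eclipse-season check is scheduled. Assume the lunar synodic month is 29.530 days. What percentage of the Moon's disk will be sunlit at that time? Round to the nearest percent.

Reduce mod P: 79.4 − 2×29.530 = 20.34 d into the current lunation.
Phase angle: θ = 360°·(20.34 d)/(29.530 d) = 248.0°.
With cos θ = (-0.375), the lit fraction is (1 − (-0.375))/2 ≈ 0.688, so 69%.

69%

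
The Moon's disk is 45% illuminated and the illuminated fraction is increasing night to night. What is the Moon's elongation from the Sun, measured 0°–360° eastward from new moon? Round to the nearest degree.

cos θ = 1 − 2f = 0.100, giving a principal value of 84.3°.
Before full moon the principal value applies: θ = 84.3°.

84°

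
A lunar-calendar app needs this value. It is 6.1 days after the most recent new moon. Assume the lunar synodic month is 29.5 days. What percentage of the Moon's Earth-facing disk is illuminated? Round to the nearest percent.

37%

Elongation θ = 360° × 6.1/29.5 ≈ 74.4°.
Illuminated fraction = (1 − cos 74.4°)/2 = (1 − 0.268)/2 ≈ 0.366, so 37%.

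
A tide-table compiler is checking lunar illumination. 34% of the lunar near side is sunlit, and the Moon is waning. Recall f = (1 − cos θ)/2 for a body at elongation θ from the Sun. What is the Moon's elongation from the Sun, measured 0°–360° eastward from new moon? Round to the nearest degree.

From f = (1 − cos θ)/2: cos θ = 1 − 2×0.34 = 0.320; arccos → 71.3°.
Waning ⇒ past full, so θ = 360° − 71.3° = 288.7°.

289°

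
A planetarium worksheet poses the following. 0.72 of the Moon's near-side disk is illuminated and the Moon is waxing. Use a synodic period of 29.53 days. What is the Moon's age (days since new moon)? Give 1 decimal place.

9.5 days

From f = (1 − cos θ)/2: cos θ = 1 − 2×0.72 = -0.440; arccos → 116.1°.
Before full moon the principal value applies: θ = 116.1°.
Age = 29.53 × 116.1°/360° ≈ 9.52 days.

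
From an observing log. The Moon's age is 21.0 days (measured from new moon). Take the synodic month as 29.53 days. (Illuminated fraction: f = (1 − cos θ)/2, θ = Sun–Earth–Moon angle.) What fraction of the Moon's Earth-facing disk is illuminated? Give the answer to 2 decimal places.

Elongation θ = 360° × 21.0/29.53 ≈ 256.0°.
With cos θ = (-0.242), the lit fraction is (1 − (-0.242))/2 ≈ 0.621.

0.62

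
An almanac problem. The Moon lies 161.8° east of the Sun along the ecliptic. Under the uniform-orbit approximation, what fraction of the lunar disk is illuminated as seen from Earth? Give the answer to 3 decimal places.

f = (1 − cos 161.8°)/2 = (1 − (-0.950))/2 ≈ 0.975.

0.975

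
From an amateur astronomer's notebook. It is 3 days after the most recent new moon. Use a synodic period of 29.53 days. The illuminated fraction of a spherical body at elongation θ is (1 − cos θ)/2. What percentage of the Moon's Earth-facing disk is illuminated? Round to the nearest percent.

Phase angle: θ = 360°·(3 d)/(29.53 d) = 36.6°.
cos 36.6° = 0.803, so f = (1 − 0.803)/2 = 0.098, so 10%.

10%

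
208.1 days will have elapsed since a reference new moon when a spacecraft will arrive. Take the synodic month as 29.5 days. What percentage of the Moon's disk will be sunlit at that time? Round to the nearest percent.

3%

208.1 d spans 7 complete synodic months (7 × 29.5 = 206.50 d) plus 1.60 d.
Elongation θ = 360° × 1.60/29.5 ≈ 19.5°.
cos 19.5° = 0.942, so f = (1 − 0.942)/2 = 0.029, so 3%.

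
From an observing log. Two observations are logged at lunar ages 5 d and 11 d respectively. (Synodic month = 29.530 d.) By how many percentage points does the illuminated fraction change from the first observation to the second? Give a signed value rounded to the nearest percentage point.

+59 percentage points

θ₁ = 360° × 5/29.530 = 61.0°, f₁ = (1 − cos θ₁)/2 = 0.257.
θ₂ = 360° × 11/29.530 = 134.1°, f₂ = (1 − cos θ₂)/2 = 0.848.
Change = f₂ − f₁ = +0.591 → +59 percentage points.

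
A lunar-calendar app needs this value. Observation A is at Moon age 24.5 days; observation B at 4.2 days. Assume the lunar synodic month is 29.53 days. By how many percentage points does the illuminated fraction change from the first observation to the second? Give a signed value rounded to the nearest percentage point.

First observation: θ = 360°·24.5/29.53 = 298.7°, so f = 0.260.
Second observation: θ = 51.2°, f = 0.187.
Δf = 0.187 − 0.260 = -0.073, i.e. -7 pp.

-7 percentage points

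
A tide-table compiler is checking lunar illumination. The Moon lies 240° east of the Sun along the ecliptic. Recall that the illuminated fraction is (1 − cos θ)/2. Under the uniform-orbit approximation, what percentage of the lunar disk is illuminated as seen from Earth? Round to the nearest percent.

cos 240° = (-0.500), so f = (1 − (-0.500))/2 = 0.750, i.e. 75%.

75%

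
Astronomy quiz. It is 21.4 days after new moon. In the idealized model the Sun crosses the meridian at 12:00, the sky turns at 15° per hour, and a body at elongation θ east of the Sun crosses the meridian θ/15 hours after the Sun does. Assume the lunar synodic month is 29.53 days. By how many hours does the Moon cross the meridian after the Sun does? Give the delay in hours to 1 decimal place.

Phase angle: θ = 360°·(21.4 d)/(29.53 d) = 260.9°.
At 15° of sky rotation per hour, 260.9° corresponds to a 17.39 h lag.
So the Moon crosses the meridian 17.39 h after the Sun.

17.4 h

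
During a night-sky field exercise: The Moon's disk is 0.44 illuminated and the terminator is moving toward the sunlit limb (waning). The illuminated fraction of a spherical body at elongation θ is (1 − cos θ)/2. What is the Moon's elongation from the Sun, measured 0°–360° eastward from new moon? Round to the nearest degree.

277°

From f = (1 − cos θ)/2: cos θ = 1 − 2×0.44 = 0.120; arccos → 83.1°.
Since the Moon is past full (waning), take the reflex angle: θ = 360° − 83.1° = 276.9°.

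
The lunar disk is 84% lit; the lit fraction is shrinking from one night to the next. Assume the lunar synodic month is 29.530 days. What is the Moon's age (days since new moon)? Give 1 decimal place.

18.6 days

cos θ = 1 − 2f = -0.680, giving a principal value of 132.8°.
Waning ⇒ past full, so θ = 360° − 132.8° = 227.2°.
That fraction of the synodic month is 227.2/360 × 29.530 d ≈ 18.63 d.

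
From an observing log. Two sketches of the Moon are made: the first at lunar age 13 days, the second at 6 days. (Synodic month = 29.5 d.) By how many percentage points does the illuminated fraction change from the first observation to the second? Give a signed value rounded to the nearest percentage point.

First observation: θ = 360°·13/29.5 = 158.6°, so f = 0.966.
Second observation: θ = 73.2°, f = 0.356.
Δf = 0.356 − 0.966 = -0.610, i.e. -61 pp.

-61 pp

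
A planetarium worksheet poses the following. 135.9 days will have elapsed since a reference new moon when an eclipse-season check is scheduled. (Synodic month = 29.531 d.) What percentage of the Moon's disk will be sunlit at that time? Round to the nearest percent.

135.9 d spans 4 complete synodic months (4 × 29.531 = 118.12 d) plus 17.78 d.
Phase angle: θ = 360°·(17.78 d)/(29.531 d) = 216.7°.
Illuminated fraction = (1 − cos 216.7°)/2 = (1 − (-0.802))/2 ≈ 0.901, so 90%.

90%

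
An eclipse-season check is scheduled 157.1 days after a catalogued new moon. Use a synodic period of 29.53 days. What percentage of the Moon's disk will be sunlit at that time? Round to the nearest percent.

71%

157.1 d spans 5 complete synodic months (5 × 29.53 = 147.65 d) plus 9.45 d.
Elongation θ = 360° × 9.45/29.53 ≈ 115.2°.
With cos θ = (-0.426), the lit fraction is (1 − (-0.426))/2 ≈ 0.713, so 71%.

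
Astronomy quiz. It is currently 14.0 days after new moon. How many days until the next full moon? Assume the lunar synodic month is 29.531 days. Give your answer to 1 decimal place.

0.8 days

Full moon occurs at elongation 180°, i.e. at age 29.531 × 180/360 = 14.765 d.
That is 14.765 − 14.0 = 0.765 days ahead.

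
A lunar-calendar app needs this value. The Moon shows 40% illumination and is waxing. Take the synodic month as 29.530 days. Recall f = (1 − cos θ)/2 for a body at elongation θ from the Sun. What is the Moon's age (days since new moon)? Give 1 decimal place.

6.4 days

Invert f = (1 − cos θ)/2 to get cos θ = 1 − 2(0.40) = 0.200, hence θ₀ = arccos 0.200 = 78.5°.
Waxing ⇒ before full, so θ = 78.5°.
At 360°/29.530 d per day, 78.5° corresponds to 6.44 days.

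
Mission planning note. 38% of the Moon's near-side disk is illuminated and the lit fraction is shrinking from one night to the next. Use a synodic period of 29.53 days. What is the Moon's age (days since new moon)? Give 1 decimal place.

cos θ = 1 − 2f = 0.240, giving a principal value of 76.1°.
Waning ⇒ past full, so θ = 360° − 76.1° = 283.9°.
At 360°/29.53 d per day, 283.9° corresponds to 23.29 days.

23.3 days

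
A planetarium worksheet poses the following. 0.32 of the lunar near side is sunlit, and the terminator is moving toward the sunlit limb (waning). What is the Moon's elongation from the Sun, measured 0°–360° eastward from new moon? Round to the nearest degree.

Invert f = (1 − cos θ)/2 to get cos θ = 1 − 2(0.32) = 0.360, hence θ₀ = arccos 0.360 = 68.9°.
Waning ⇒ past full, so θ = 360° − 68.9° = 291.1°.

291°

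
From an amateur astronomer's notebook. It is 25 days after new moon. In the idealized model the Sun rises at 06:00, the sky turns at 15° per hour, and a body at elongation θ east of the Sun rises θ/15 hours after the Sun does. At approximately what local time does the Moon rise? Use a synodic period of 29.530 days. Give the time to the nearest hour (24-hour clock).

Phase angle: θ = 360°·(25 d)/(29.530 d) = 304.8°.
At 15° of sky rotation per hour, 304.8° corresponds to a 20.32 h lag.
06:00 + 20.32 h ≈ 02:19 → 02:00 to the nearest hour.

02:00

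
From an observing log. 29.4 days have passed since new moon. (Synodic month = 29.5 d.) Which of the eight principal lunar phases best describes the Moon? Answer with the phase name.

At 29.4/29.5 of the cycle, θ ≈ 359° — the new moon range.

new moon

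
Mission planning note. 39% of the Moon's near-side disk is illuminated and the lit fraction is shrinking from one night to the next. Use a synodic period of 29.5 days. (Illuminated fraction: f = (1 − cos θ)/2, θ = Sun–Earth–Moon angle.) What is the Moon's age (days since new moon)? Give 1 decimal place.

Invert f = (1 − cos θ)/2 to get cos θ = 1 − 2(0.39) = 0.220, hence θ₀ = arccos 0.220 = 77.3°.
Since the Moon is past full (waning), take the reflex angle: θ = 360° − 77.3° = 282.7°.
That fraction of the synodic month is 282.7/360 × 29.5 d ≈ 23.17 d.

23.2 days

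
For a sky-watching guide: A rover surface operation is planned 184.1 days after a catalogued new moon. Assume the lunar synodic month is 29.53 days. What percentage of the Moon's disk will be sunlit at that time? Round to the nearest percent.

Reduce mod P: 184.1 − 6×29.53 = 6.92 d into the current lunation.
Phase angle: θ = 360°·(6.92 d)/(29.53 d) = 84.4°.
With cos θ = 0.098, the lit fraction is (1 − 0.098)/2 ≈ 0.451, so 45%.

45%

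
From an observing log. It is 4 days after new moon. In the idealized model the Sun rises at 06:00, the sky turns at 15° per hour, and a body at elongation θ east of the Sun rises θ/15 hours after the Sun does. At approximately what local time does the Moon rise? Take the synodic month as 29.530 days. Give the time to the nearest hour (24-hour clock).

The Moon has covered 4/29.530 of its cycle, so θ ≈ 360° × 4/29.530 = 48.8°.
The Moon trails the Sun by θ/15 = 48.8/15 ≈ 3.25 hours.
06:00 + 3.25 h ≈ 09:15 → 09:00 to the nearest hour.

09:00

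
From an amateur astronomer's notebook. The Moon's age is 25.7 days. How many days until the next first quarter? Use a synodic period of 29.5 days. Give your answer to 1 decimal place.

11.2 days

First quarter is 0.25 of the way through the cycle: age 0.25 × 29.5 = 7.375 d.
This lunation's first quarter (7.375 d) has passed, so add one period: 36.875 − 25.7 = 11.175 days.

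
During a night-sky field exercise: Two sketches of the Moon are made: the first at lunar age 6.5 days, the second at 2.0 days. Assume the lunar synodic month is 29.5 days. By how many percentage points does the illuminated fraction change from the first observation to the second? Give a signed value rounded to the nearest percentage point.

θ₁ = 360° × 6.5/29.5 = 79.3°, f₁ = (1 − cos θ₁)/2 = 0.407.
θ₂ = 360° × 2.0/29.5 = 24.4°, f₂ = (1 − cos θ₂)/2 = 0.045.
Change = f₂ − f₁ = -0.363 → -36 percentage points.

-36 percentage points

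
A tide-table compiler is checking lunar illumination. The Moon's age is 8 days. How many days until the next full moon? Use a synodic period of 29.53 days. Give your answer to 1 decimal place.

Full moon is 0.5 of the way through the cycle: age 0.5 × 29.53 = 14.765 d.
So 6.765 days remain (14.765 − 8).

6.8 days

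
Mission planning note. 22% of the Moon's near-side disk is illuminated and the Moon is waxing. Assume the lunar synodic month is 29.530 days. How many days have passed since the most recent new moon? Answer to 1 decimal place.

4.6 days

Invert f = (1 − cos θ)/2 to get cos θ = 1 − 2(0.22) = 0.560, hence θ₀ = arccos 0.560 = 55.9°.
The Moon is waxing (0°–180°), so θ = 55.9° directly.
That fraction of the synodic month is 55.9/360 × 29.530 d ≈ 4.59 d.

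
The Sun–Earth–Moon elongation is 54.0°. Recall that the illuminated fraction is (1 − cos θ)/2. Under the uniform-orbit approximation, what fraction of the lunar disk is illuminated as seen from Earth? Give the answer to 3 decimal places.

Half-versine of 54.0°: (1 − 0.588)/2 = 0.206.

0.206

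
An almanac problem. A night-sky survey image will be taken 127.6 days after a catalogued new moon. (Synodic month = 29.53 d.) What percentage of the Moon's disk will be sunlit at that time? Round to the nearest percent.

72%

127.6 d spans 4 complete synodic months (4 × 29.53 = 118.12 d) plus 9.48 d.
Phase angle: θ = 360°·(9.48 d)/(29.53 d) = 115.6°.
With cos θ = (-0.432), the lit fraction is (1 − (-0.432))/2 ≈ 0.716, so 72%.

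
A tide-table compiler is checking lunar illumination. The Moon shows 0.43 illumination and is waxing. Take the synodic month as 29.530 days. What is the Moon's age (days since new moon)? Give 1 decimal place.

From f = (1 − cos θ)/2: cos θ = 1 − 2×0.43 = 0.140; arccos → 82.0°.
Before full moon the principal value applies: θ = 82.0°.
At 360°/29.530 d per day, 82.0° corresponds to 6.72 days.

6.7 days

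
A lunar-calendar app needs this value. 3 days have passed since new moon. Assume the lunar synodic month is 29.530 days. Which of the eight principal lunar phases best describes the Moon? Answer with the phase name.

θ ≈ 360° × 3/29.530 = 37°, which falls in the waxing crescent sector.

waxing crescent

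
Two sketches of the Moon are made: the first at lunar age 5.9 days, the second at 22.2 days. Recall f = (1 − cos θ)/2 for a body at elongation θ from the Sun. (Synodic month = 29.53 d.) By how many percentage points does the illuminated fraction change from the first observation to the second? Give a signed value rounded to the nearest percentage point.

First observation: θ = 360°·5.9/29.53 = 71.9°, so f = 0.345.
Second observation: θ = 270.6°, f = 0.494.
Δf = 0.494 − 0.345 = +0.150, i.e. +15 pp.

+15 percentage points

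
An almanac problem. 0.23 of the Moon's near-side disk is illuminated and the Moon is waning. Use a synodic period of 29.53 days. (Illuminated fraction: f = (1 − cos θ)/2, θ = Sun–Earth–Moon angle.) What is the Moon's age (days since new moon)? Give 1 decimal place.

24.8 days

cos θ = 1 − 2f = 0.540, giving a principal value of 57.3°.
Waning ⇒ past full, so θ = 360° − 57.3° = 302.7°.
That fraction of the synodic month is 302.7/360 × 29.53 d ≈ 24.83 d.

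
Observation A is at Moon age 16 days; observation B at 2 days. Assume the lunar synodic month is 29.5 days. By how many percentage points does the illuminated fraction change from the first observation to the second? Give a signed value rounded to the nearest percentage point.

θ₁ = 360° × 16/29.5 = 195.3°, f₁ = (1 − cos θ₁)/2 = 0.982.
θ₂ = 360° × 2/29.5 = 24.4°, f₂ = (1 − cos θ₂)/2 = 0.045.
Change = f₂ − f₁ = -0.938 → -94 percentage points.

-94 pp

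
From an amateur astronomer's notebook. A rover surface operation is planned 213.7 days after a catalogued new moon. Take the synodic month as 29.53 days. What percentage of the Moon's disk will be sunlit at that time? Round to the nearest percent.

46%

213.7 d spans 7 complete synodic months (7 × 29.53 = 206.71 d) plus 6.99 d.
The Moon has covered 6.99/29.53 of its cycle, so θ ≈ 360° × 6.99/29.53 = 85.2°.
Illuminated fraction = (1 − cos 85.2°)/2 = (1 − 0.083)/2 ≈ 0.458, so 46%.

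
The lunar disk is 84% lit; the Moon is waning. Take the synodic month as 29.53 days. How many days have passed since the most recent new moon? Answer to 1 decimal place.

18.6 days

Invert f = (1 − cos θ)/2 to get cos θ = 1 − 2(0.84) = -0.680, hence θ₀ = arccos -0.680 = 132.8°.
Since the Moon is past full (waning), take the reflex angle: θ = 360° − 132.8° = 227.2°.
At 360°/29.53 d per day, 227.2° corresponds to 18.63 days.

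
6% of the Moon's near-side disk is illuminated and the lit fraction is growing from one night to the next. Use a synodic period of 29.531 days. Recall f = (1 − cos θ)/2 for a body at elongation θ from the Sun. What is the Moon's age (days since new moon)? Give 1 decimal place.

2.3 days

cos θ = 1 − 2f = 0.880, giving a principal value of 28.4°.
Waxing ⇒ before full, so θ = 28.4°.
That fraction of the synodic month is 28.4/360 × 29.531 d ≈ 2.33 d.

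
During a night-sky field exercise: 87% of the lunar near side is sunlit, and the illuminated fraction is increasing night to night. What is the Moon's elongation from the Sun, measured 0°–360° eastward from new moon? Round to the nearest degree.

cos θ = 1 − 2f = -0.740, giving a principal value of 137.7°.
Waxing ⇒ before full, so θ = 137.7°.

138°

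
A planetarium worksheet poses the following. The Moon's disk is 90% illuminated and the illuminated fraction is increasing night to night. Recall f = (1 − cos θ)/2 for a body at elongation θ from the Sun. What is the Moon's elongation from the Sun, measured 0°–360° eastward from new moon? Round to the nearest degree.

143°

From f = (1 − cos θ)/2: cos θ = 1 − 2×0.90 = -0.800; arccos → 143.1°.
Before full moon the principal value applies: θ = 143.1°.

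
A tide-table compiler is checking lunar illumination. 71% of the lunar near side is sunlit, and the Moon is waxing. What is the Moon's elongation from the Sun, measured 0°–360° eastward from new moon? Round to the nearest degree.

115°

From f = (1 − cos θ)/2: cos θ = 1 − 2×0.71 = -0.420; arccos → 114.8°.
Waxing ⇒ before full, so θ = 114.8°.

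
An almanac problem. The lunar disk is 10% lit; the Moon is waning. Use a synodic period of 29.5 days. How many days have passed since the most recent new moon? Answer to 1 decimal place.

26.5 days

From f = (1 − cos θ)/2: cos θ = 1 − 2×0.10 = 0.800; arccos → 36.9°.
Waning ⇒ past full, so θ = 360° − 36.9° = 323.1°.
Age = 29.5 × 323.1°/360° ≈ 26.48 days.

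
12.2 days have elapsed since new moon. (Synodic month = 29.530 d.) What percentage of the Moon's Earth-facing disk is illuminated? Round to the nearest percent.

93%

Elongation θ = 360° × 12.2/29.530 ≈ 148.7°.
Illuminated fraction = (1 − cos 148.7°)/2 = (1 − (-0.855))/2 ≈ 0.927, so 93%.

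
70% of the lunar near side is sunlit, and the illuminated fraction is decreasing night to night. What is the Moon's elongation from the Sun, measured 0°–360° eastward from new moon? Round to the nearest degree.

From f = (1 − cos θ)/2: cos θ = 1 − 2×0.70 = -0.400; arccos → 113.6°.
A waning Moon lies in 180°–360°, so θ = 360° − 113.6° = 246.4°.

246°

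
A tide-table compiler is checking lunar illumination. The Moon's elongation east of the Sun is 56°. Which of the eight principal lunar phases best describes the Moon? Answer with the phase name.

waxing crescent

56° lies in the waxing crescent sector of the 8-phase cycle.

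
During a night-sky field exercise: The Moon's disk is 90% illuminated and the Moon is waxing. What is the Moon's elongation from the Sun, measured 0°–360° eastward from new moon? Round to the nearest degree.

cos θ = 1 − 2f = -0.800, giving a principal value of 143.1°.
The Moon is waxing (0°–180°), so θ = 143.1° directly.

143°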